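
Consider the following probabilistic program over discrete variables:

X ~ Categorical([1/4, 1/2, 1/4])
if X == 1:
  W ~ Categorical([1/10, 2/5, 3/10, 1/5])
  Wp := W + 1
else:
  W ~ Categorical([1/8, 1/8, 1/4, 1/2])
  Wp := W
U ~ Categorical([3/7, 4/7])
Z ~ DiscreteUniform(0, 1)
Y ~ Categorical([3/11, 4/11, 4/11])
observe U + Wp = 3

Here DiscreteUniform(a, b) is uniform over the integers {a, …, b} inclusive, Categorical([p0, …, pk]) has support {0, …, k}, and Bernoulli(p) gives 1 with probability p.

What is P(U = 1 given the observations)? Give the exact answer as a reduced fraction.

P(U = 1 | obs) = 13/25

Enumerate traces; 36 have nonzero weight after conditioning:
  (X=0, W=2, U=1, Z=0, Y=0) weight 3/616
  (X=0, W=2, U=1, Z=0, Y=1) weight 1/154
  (X=0, W=2, U=1, Z=0, Y=2) weight 1/154
  (X=0, W=2, U=1, Z=1, Y=0) weight 3/616
  (X=0, W=2, U=1, Z=1, Y=1) weight 1/154
  (X=0, W=2, U=1, Z=1, Y=2) weight 1/154
  (X=0, W=3, U=0, Z=0, Y=0) weight 9/1232
  (X=0, W=3, U=0, Z=0, Y=1) weight 3/308
  … 28 more
Group by U:
  weight(U=0) = 6/35
  weight(U=1) = 13/70
Total weight = 6/35 + 13/70 = 5/14
P(U=0 | obs) = 6/35 / 5/14 = 12/25
P(U=1 | obs) = 13/70 / 5/14 = 13/25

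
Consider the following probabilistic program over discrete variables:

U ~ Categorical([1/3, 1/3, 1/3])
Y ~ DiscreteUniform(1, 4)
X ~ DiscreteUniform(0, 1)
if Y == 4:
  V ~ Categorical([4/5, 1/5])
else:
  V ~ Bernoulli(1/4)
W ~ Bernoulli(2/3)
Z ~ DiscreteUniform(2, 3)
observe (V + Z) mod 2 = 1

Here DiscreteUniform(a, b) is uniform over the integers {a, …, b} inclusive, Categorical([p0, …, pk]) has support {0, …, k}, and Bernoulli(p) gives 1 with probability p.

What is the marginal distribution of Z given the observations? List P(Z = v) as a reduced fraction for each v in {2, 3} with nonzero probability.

Enumerate traces; 96 have nonzero weight after conditioning:
  (U=0, Y=1, X=0, V=0, W=0, Z=3) weight 1/192
  (U=0, Y=1, X=0, V=0, W=1, Z=3) weight 1/96
  (U=0, Y=1, X=0, V=1, W=0, Z=2) weight 1/576
  (U=0, Y=1, X=0, V=1, W=1, Z=2) weight 1/288
  (U=0, Y=1, X=1, V=0, W=0, Z=3) weight 1/192
  (U=0, Y=1, X=1, V=0, W=1, Z=3) weight 1/96
  (U=0, Y=1, X=1, V=1, W=0, Z=2) weight 1/576
  (U=0, Y=1, X=1, V=1, W=1, Z=2) weight 1/288
  … 88 more
Group by Z:
  weight(Z=2) = 19/160
  weight(Z=3) = 61/160
Total weight = 19/160 + 61/160 = 1/2
P(Z=2 | obs) = 19/160 / 1/2 = 19/80
P(Z=3 | obs) = 61/160 / 1/2 = 61/80

P(Z=2) = 19/80, P(Z=3) = 61/80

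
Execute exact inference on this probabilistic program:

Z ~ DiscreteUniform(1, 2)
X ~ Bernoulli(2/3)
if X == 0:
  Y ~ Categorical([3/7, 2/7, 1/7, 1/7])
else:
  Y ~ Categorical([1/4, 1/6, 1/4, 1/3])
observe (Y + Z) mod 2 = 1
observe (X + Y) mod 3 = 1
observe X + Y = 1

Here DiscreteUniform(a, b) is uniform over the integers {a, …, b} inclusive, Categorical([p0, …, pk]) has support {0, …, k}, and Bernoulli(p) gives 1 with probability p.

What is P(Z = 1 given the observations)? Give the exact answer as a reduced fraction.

Enumerate traces; 2 have nonzero weight after conditioning:
  (Z=1, X=1, Y=0) weight 1/12
  (Z=2, X=0, Y=1) weight 1/21
Group by Z:
  weight(Z=1) = 1/12
  weight(Z=2) = 1/21
Total weight = 1/12 + 1/21 = 11/84
P(Z=1 | obs) = 1/12 / 11/84 = 7/11
P(Z=2 | obs) = 1/21 / 11/84 = 4/11

P(Z = 1 | obs) = 7/11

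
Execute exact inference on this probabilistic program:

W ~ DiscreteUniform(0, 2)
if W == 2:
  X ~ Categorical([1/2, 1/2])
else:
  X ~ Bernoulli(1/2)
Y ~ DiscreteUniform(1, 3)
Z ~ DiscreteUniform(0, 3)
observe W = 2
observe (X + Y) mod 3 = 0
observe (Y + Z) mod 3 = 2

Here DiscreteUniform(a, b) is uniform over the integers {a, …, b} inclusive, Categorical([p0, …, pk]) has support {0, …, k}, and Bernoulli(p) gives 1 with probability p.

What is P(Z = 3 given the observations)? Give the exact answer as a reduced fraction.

P(Z = 3 | obs) = 1/3

Enumerate traces; 3 have nonzero weight after conditioning:
  (W=2, X=0, Y=3, Z=2) weight 1/72
  (W=2, X=1, Y=2, Z=0) weight 1/72
  (W=2, X=1, Y=2, Z=3) weight 1/72
Group by Z:
  weight(Z=0) = 1/72
  weight(Z=2) = 1/72
  weight(Z=3) = 1/72
Total weight = 1/72 + 1/72 + 1/72 = 1/24
P(Z=0 | obs) = 1/72 / 1/24 = 1/3
P(Z=2 | obs) = 1/72 / 1/24 = 1/3
P(Z=3 | obs) = 1/72 / 1/24 = 1/3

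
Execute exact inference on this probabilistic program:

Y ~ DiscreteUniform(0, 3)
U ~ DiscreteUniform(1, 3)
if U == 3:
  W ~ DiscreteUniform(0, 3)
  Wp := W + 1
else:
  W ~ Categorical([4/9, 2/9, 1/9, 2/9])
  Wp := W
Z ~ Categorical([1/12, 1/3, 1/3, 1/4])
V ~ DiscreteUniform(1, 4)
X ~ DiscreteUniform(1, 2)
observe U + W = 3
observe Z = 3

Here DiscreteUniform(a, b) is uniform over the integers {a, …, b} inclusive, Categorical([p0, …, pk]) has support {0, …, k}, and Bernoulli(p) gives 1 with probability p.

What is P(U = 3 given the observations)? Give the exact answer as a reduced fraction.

P(U = 3 | obs) = 3/7

Enumerate traces; 96 have nonzero weight after conditioning:
  (Y=0, U=1, W=2, Z=3, V=1, X=1) weight 1/3456
  (Y=0, U=1, W=2, Z=3, V=1, X=2) weight 1/3456
  (Y=0, U=1, W=2, Z=3, V=2, X=1) weight 1/3456
  (Y=0, U=1, W=2, Z=3, V=2, X=2) weight 1/3456
  (Y=0, U=1, W=2, Z=3, V=3, X=1) weight 1/3456
  (Y=0, U=1, W=2, Z=3, V=3, X=2) weight 1/3456
  (Y=0, U=1, W=2, Z=3, V=4, X=1) weight 1/3456
  (Y=0, U=1, W=2, Z=3, V=4, X=2) weight 1/3456
  (Y=0, U=2, W=1, Z=3, V=1, X=1) weight 1/1728
  (Y=0, U=3, W=0, Z=3, V=1, X=1) weight 1/1536
  … 86 more
Group by U:
  weight(U=1) = 1/108
  weight(U=2) = 1/54
  weight(U=3) = 1/48
Total weight = 1/108 + 1/54 + 1/48 = 7/144
P(U=1 | obs) = 1/108 / 7/144 = 4/21
P(U=2 | obs) = 1/54 / 7/144 = 8/21
P(U=3 | obs) = 1/48 / 7/144 = 3/7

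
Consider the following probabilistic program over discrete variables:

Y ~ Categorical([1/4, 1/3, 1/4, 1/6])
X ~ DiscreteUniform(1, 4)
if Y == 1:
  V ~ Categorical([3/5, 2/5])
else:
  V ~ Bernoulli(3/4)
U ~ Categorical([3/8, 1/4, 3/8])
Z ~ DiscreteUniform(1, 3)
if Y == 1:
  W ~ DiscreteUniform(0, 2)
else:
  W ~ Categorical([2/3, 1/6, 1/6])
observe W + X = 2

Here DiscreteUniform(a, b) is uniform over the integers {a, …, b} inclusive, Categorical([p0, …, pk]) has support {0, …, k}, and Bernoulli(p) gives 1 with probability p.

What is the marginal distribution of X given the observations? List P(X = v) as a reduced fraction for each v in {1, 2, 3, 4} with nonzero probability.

P(X=1) = 2/7, P(X=2) = 5/7

Enumerate traces; 144 have nonzero weight after conditioning:
  (Y=0, X=1, V=0, U=0, Z=1, W=1) weight 1/3072
  (Y=0, X=1, V=0, U=0, Z=2, W=1) weight 1/3072
  (Y=0, X=1, V=0, U=0, Z=3, W=1) weight 1/3072
  (Y=0, X=1, V=0, U=1, Z=1, W=1) weight 1/4608
  (Y=0, X=1, V=0, U=1, Z=2, W=1) weight 1/4608
  (Y=0, X=1, V=0, U=1, Z=3, W=1) weight 1/4608
  (Y=0, X=1, V=0, U=2, Z=1, W=1) weight 1/3072
  (Y=0, X=1, V=0, U=2, Z=2, W=1) weight 1/3072
  (Y=0, X=2, V=0, U=0, Z=1, W=0) weight 1/768
  … 135 more
Group by X:
  weight(X=1) = 1/18
  weight(X=2) = 5/36
Total weight = 1/18 + 5/36 = 7/36
P(X=1 | obs) = 1/18 / 7/36 = 2/7
P(X=2 | obs) = 5/36 / 7/36 = 5/7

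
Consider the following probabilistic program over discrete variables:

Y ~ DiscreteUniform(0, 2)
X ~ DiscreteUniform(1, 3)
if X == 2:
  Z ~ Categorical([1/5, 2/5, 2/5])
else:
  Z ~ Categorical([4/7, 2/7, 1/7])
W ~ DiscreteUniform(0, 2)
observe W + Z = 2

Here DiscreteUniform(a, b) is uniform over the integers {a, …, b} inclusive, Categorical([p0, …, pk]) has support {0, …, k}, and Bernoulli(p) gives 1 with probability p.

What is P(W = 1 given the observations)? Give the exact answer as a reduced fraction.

Enumerate traces; 27 have nonzero weight after conditioning:
  (Y=0, X=1, Z=0, W=2) weight 4/189
  (Y=0, X=1, Z=1, W=1) weight 2/189
  (Y=0, X=1, Z=2, W=0) weight 1/189
  (Y=0, X=2, Z=0, W=2) weight 1/135
  (Y=0, X=2, Z=1, W=1) weight 2/135
  (Y=0, X=2, Z=2, W=0) weight 2/135
  (Y=0, X=3, Z=0, W=2) weight 4/189
  (Y=0, X=3, Z=1, W=1) weight 2/189
  … 19 more
Group by W:
  weight(W=0) = 8/105
  weight(W=1) = 34/315
  weight(W=2) = 47/315
Total weight = 8/105 + 34/315 + 47/315 = 1/3
P(W=0 | obs) = 8/105 / 1/3 = 8/35
P(W=1 | obs) = 34/315 / 1/3 = 34/105
P(W=2 | obs) = 47/315 / 1/3 = 47/105

P(W = 1 | obs) = 34/105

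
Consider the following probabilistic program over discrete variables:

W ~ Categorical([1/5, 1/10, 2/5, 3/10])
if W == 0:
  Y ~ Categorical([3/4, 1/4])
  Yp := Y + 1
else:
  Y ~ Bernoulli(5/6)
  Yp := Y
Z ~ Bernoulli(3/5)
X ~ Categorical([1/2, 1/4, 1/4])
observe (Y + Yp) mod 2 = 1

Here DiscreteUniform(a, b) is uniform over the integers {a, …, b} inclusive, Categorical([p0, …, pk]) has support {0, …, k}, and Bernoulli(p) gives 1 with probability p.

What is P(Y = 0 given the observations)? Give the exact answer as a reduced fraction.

Enumerate traces; 12 have nonzero weight after conditioning:
  (W=0, Y=0, Z=0, X=0) weight 3/100
  (W=0, Y=0, Z=0, X=1) weight 3/200
  (W=0, Y=0, Z=0, X=2) weight 3/200
  (W=0, Y=0, Z=1, X=0) weight 9/200
  (W=0, Y=0, Z=1, X=1) weight 9/400
  (W=0, Y=0, Z=1, X=2) weight 9/400
  (W=0, Y=1, Z=0, X=0) weight 1/100
  (W=0, Y=1, Z=0, X=1) weight 1/200
  … 4 more
Group by Y:
  weight(Y=0) = 3/20
  weight(Y=1) = 1/20
Total weight = 3/20 + 1/20 = 1/5
P(Y=0 | obs) = 3/20 / 1/5 = 3/4
P(Y=1 | obs) = 1/20 / 1/5 = 1/4

P(Y = 0 | obs) = 3/4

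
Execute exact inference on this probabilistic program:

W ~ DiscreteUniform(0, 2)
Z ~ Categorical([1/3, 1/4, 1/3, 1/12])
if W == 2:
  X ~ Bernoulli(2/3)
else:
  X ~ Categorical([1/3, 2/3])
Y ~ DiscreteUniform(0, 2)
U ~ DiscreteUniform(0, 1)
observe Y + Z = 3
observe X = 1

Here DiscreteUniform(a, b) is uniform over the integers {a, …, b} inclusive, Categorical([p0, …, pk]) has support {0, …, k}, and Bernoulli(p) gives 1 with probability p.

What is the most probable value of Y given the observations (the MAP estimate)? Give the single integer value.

Enumerate traces; 18 have nonzero weight after conditioning:
  (W=0, Z=1, X=1, Y=2, U=0) weight 1/108
  (W=0, Z=1, X=1, Y=2, U=1) weight 1/108
  (W=0, Z=2, X=1, Y=1, U=0) weight 1/81
  (W=0, Z=2, X=1, Y=1, U=1) weight 1/81
  (W=0, Z=3, X=1, Y=0, U=0) weight 1/324
  (W=0, Z=3, X=1, Y=0, U=1) weight 1/324
  (W=1, Z=1, X=1, Y=2, U=0) weight 1/108
  (W=1, Z=1, X=1, Y=2, U=1) weight 1/108
  … 10 more
Group by Y:
  weight(Y=0) = 1/54
  weight(Y=1) = 2/27
  weight(Y=2) = 1/18
Total weight = 1/54 + 2/27 + 1/18 = 4/27
P(Y=0 | obs) = 1/54 / 4/27 = 1/8
P(Y=1 | obs) = 2/27 / 4/27 = 1/2
P(Y=2 | obs) = 1/18 / 4/27 = 3/8
argmax = 1

argmax_v P(Y = v | obs) = 1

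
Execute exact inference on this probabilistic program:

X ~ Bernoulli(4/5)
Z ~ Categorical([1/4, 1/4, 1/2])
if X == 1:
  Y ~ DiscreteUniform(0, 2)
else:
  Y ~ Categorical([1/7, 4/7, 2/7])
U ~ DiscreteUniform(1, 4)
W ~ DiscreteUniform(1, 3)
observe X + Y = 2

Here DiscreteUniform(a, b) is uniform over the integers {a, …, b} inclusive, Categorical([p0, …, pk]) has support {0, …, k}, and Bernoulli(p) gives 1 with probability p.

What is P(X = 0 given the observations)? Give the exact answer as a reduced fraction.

P(X = 0 | obs) = 3/17

Enumerate traces; 72 have nonzero weight after conditioning:
  (X=0, Z=0, Y=2, U=1, W=1) weight 1/840
  (X=0, Z=0, Y=2, U=1, W=2) weight 1/840
  (X=0, Z=0, Y=2, U=1, W=3) weight 1/840
  (X=0, Z=0, Y=2, U=2, W=1) weight 1/840
  (X=0, Z=0, Y=2, U=2, W=2) weight 1/840
  (X=0, Z=0, Y=2, U=2, W=3) weight 1/840
  (X=0, Z=0, Y=2, U=3, W=1) weight 1/840
  (X=0, Z=0, Y=2, U=3, W=2) weight 1/840
  (X=1, Z=0, Y=1, U=1, W=1) weight 1/180
  … 63 more
Group by X:
  weight(X=0) = 2/35
  weight(X=1) = 4/15
Total weight = 2/35 + 4/15 = 34/105
P(X=0 | obs) = 2/35 / 34/105 = 3/17
P(X=1 | obs) = 4/15 / 34/105 = 14/17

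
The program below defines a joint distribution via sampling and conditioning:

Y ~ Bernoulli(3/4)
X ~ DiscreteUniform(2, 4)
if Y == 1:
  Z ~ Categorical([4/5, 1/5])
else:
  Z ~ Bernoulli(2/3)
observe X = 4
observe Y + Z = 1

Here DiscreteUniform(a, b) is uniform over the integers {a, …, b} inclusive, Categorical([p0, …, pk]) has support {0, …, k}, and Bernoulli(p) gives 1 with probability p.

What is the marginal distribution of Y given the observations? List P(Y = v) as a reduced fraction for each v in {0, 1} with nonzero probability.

Enumerate traces; 2 have nonzero weight after conditioning:
  (Y=0, X=4, Z=1) weight 1/18
  (Y=1, X=4, Z=0) weight 1/5
Group by Y:
  weight(Y=0) = 1/18
  weight(Y=1) = 1/5
Total weight = 1/18 + 1/5 = 23/90
P(Y=0 | obs) = 1/18 / 23/90 = 5/23
P(Y=1 | obs) = 1/5 / 23/90 = 18/23

P(Y=0) = 5/23, P(Y=1) = 18/23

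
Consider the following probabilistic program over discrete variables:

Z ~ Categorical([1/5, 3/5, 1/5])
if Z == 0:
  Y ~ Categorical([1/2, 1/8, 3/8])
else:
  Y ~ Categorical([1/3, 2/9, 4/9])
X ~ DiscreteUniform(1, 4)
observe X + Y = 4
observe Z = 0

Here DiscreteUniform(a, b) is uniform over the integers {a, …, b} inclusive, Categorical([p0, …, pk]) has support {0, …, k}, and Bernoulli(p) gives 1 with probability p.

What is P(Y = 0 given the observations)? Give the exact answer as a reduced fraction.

Enumerate traces; 3 have nonzero weight after conditioning:
  (Z=0, Y=0, X=4) weight 1/40
  (Z=0, Y=1, X=3) weight 1/160
  (Z=0, Y=2, X=2) weight 3/160
Group by Y:
  weight(Y=0) = 1/40
  weight(Y=1) = 1/160
  weight(Y=2) = 3/160
Total weight = 1/40 + 1/160 + 3/160 = 1/20
P(Y=0 | obs) = 1/40 / 1/20 = 1/2
P(Y=1 | obs) = 1/160 / 1/20 = 1/8
P(Y=2 | obs) = 3/160 / 1/20 = 3/8

P(Y = 0 | obs) = 1/2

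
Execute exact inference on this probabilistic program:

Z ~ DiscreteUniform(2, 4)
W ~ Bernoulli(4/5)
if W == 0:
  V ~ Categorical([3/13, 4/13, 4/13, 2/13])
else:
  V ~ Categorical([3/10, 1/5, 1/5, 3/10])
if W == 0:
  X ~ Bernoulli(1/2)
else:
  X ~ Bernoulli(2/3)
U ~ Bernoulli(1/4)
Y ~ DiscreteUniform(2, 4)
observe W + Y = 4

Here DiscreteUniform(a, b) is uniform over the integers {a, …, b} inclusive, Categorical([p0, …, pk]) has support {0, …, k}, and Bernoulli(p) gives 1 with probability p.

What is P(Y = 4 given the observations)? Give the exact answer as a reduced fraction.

Enumerate traces; 96 have nonzero weight after conditioning:
  (Z=2, W=0, V=0, X=0, U=0, Y=4) weight 1/520
  (Z=2, W=0, V=0, X=0, U=1, Y=4) weight 1/1560
  (Z=2, W=0, V=0, X=1, U=0, Y=4) weight 1/520
  (Z=2, W=0, V=0, X=1, U=1, Y=4) weight 1/1560
  (Z=2, W=0, V=1, X=0, U=0, Y=4) weight 1/390
  (Z=2, W=0, V=1, X=0, U=1, Y=4) weight 1/1170
  (Z=2, W=0, V=1, X=1, U=0, Y=4) weight 1/390
  (Z=2, W=0, V=1, X=1, U=1, Y=4) weight 1/1170
  (Z=2, W=1, V=0, X=0, U=0, Y=3) weight 1/150
  … 87 more
Group by Y:
  weight(Y=3) = 4/15
  weight(Y=4) = 1/15
Total weight = 4/15 + 1/15 = 1/3
P(Y=3 | obs) = 4/15 / 1/3 = 4/5
P(Y=4 | obs) = 1/15 / 1/3 = 1/5

P(Y = 4 | obs) = 1/5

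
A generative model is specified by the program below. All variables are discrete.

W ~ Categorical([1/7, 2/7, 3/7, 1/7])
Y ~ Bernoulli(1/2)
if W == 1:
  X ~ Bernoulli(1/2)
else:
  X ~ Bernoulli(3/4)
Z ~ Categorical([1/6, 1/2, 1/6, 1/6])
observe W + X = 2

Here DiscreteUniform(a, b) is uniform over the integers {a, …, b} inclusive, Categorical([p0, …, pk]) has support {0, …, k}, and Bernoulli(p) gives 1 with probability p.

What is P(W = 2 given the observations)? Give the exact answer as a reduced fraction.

Enumerate traces; 16 have nonzero weight after conditioning:
  (W=1, Y=0, X=1, Z=0) weight 1/84
  (W=1, Y=0, X=1, Z=1) weight 1/28
  (W=1, Y=0, X=1, Z=2) weight 1/84
  (W=1, Y=0, X=1, Z=3) weight 1/84
  (W=1, Y=1, X=1, Z=0) weight 1/84
  (W=1, Y=1, X=1, Z=1) weight 1/28
  (W=1, Y=1, X=1, Z=2) weight 1/84
  (W=1, Y=1, X=1, Z=3) weight 1/84
  (W=2, Y=0, X=0, Z=0) weight 1/112
  … 7 more
Group by W:
  weight(W=1) = 1/7
  weight(W=2) = 3/28
Total weight = 1/7 + 3/28 = 1/4
P(W=1 | obs) = 1/7 / 1/4 = 4/7
P(W=2 | obs) = 3/28 / 1/4 = 3/7

P(W = 2 | obs) = 3/7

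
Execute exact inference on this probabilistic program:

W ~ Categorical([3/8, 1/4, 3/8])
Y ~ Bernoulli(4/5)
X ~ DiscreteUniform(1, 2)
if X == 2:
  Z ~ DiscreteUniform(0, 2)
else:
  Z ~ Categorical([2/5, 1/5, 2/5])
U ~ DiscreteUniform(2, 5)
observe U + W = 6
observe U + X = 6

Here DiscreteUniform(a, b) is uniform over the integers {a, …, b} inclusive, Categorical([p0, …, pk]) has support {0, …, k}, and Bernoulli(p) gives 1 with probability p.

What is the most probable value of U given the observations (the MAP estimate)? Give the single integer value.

argmax_v P(U = v | obs) = 4

Enumerate traces; 12 have nonzero weight after conditioning:
  (W=1, Y=0, X=1, Z=0, U=5) weight 1/400
  (W=1, Y=0, X=1, Z=1, U=5) weight 1/800
  (W=1, Y=0, X=1, Z=2, U=5) weight 1/400
  (W=1, Y=1, X=1, Z=0, U=5) weight 1/100
  (W=1, Y=1, X=1, Z=1, U=5) weight 1/200
  (W=1, Y=1, X=1, Z=2, U=5) weight 1/100
  (W=2, Y=0, X=2, Z=0, U=4) weight 1/320
  (W=2, Y=0, X=2, Z=1, U=4) weight 1/320
  … 4 more
Group by U:
  weight(U=4) = 3/64
  weight(U=5) = 1/32
Total weight = 3/64 + 1/32 = 5/64
P(U=4 | obs) = 3/64 / 5/64 = 3/5
P(U=5 | obs) = 1/32 / 5/64 = 2/5
argmax = 4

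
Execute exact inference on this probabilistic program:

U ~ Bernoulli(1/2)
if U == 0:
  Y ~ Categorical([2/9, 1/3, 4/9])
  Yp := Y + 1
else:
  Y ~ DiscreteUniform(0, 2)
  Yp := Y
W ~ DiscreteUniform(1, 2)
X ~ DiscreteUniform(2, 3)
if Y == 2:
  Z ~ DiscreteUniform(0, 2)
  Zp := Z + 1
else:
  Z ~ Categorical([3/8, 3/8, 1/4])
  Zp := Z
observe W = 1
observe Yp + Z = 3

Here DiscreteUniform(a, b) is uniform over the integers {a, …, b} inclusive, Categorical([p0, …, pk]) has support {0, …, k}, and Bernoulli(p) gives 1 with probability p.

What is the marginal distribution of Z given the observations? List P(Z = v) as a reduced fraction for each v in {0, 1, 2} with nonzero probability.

P(Z=0) = 32/113, P(Z=1) = 51/113, P(Z=2) = 30/113

Enumerate traces; 10 have nonzero weight after conditioning:
  (U=0, Y=0, W=1, X=2, Z=2) weight 1/144
  (U=0, Y=0, W=1, X=3, Z=2) weight 1/144
  (U=0, Y=1, W=1, X=2, Z=1) weight 1/64
  (U=0, Y=1, W=1, X=3, Z=1) weight 1/64
  (U=0, Y=2, W=1, X=2, Z=0) weight 1/54
  (U=0, Y=2, W=1, X=3, Z=0) weight 1/54
  (U=1, Y=1, W=1, X=2, Z=2) weight 1/96
  (U=1, Y=1, W=1, X=3, Z=2) weight 1/96
  … 2 more
Group by Z:
  weight(Z=0) = 1/27
  weight(Z=1) = 17/288
  weight(Z=2) = 5/144
Total weight = 1/27 + 17/288 + 5/144 = 113/864
P(Z=0 | obs) = 1/27 / 113/864 = 32/113
P(Z=1 | obs) = 17/288 / 113/864 = 51/113
P(Z=2 | obs) = 5/144 / 113/864 = 30/113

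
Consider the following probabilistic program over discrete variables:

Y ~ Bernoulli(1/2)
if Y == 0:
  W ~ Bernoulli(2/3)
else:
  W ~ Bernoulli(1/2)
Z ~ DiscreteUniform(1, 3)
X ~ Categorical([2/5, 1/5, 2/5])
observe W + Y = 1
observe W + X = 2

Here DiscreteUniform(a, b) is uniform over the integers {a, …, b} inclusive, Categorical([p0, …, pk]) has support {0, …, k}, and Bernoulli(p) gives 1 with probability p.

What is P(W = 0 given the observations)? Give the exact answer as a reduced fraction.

Enumerate traces; 6 have nonzero weight after conditioning:
  (Y=0, W=1, Z=1, X=1) weight 1/45
  (Y=0, W=1, Z=2, X=1) weight 1/45
  (Y=0, W=1, Z=3, X=1) weight 1/45
  (Y=1, W=0, Z=1, X=2) weight 1/30
  (Y=1, W=0, Z=2, X=2) weight 1/30
  (Y=1, W=0, Z=3, X=2) weight 1/30
Group by W:
  weight(W=0) = 1/10
  weight(W=1) = 1/15
Total weight = 1/10 + 1/15 = 1/6
P(W=0 | obs) = 1/10 / 1/6 = 3/5
P(W=1 | obs) = 1/15 / 1/6 = 2/5

P(W = 0 | obs) = 3/5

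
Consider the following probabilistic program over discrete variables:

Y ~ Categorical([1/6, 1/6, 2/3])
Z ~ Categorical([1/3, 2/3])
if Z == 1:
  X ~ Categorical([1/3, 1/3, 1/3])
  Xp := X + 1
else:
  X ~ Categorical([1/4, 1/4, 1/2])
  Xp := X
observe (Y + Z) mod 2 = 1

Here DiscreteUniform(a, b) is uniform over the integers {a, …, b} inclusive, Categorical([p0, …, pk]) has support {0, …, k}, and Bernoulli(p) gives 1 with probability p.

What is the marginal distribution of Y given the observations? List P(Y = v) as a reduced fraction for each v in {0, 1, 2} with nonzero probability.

P(Y=0) = 2/11, P(Y=1) = 1/11, P(Y=2) = 8/11

Enumerate traces; 9 have nonzero weight after conditioning:
  (Y=0, Z=1, X=0) weight 1/27
  (Y=0, Z=1, X=1) weight 1/27
  (Y=0, Z=1, X=2) weight 1/27
  (Y=1, Z=0, X=0) weight 1/72
  (Y=1, Z=0, X=1) weight 1/72
  (Y=1, Z=0, X=2) weight 1/36
  (Y=2, Z=1, X=0) weight 4/27
  (Y=2, Z=1, X=1) weight 4/27
  … 1 more
Group by Y:
  weight(Y=0) = 1/9
  weight(Y=1) = 1/18
  weight(Y=2) = 4/9
Total weight = 1/9 + 1/18 + 4/9 = 11/18
P(Y=0 | obs) = 1/9 / 11/18 = 2/11
P(Y=1 | obs) = 1/18 / 11/18 = 1/11
P(Y=2 | obs) = 4/9 / 11/18 = 8/11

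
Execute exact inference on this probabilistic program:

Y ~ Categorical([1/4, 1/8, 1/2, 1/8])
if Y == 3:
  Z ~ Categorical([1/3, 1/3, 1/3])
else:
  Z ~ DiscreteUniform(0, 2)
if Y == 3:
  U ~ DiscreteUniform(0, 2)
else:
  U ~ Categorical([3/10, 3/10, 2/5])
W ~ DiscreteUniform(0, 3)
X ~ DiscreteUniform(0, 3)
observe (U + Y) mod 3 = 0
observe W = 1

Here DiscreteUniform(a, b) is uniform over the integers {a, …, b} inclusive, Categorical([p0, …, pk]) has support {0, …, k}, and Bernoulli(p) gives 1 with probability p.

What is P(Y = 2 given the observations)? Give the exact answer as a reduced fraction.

Enumerate traces; 48 have nonzero weight after conditioning:
  (Y=0, Z=0, U=0, W=1, X=0) weight 1/640
  (Y=0, Z=0, U=0, W=1, X=1) weight 1/640
  (Y=0, Z=0, U=0, W=1, X=2) weight 1/640
  (Y=0, Z=0, U=0, W=1, X=3) weight 1/640
  (Y=0, Z=1, U=0, W=1, X=0) weight 1/640
  (Y=0, Z=1, U=0, W=1, X=1) weight 1/640
  (Y=0, Z=1, U=0, W=1, X=2) weight 1/640
  (Y=0, Z=1, U=0, W=1, X=3) weight 1/640
  (Y=1, Z=0, U=2, W=1, X=0) weight 1/960
  (Y=2, Z=0, U=1, W=1, X=0) weight 1/320
  … 38 more
Group by Y:
  weight(Y=0) = 3/160
  weight(Y=1) = 1/80
  weight(Y=2) = 3/80
  weight(Y=3) = 1/96
Total weight = 3/160 + 1/80 + 3/80 + 1/96 = 19/240
P(Y=0 | obs) = 3/160 / 19/240 = 9/38
P(Y=1 | obs) = 1/80 / 19/240 = 3/19
P(Y=2 | obs) = 3/80 / 19/240 = 9/19
P(Y=3 | obs) = 1/96 / 19/240 = 5/38

P(Y = 2 | obs) = 9/19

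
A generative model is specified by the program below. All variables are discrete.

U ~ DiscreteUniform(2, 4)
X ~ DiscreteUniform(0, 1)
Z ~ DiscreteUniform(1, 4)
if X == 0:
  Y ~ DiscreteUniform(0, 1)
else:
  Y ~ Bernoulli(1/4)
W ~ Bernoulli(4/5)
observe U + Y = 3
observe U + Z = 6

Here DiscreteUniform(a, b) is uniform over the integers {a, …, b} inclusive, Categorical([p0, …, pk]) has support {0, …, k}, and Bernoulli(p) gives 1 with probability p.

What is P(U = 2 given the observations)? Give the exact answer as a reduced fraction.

P(U = 2 | obs) = 3/8

Enumerate traces; 8 have nonzero weight after conditioning:
  (U=2, X=0, Z=4, Y=1, W=0) weight 1/240
  (U=2, X=0, Z=4, Y=1, W=1) weight 1/60
  (U=2, X=1, Z=4, Y=1, W=0) weight 1/480
  (U=2, X=1, Z=4, Y=1, W=1) weight 1/120
  (U=3, X=0, Z=3, Y=0, W=0) weight 1/240
  (U=3, X=0, Z=3, Y=0, W=1) weight 1/60
  (U=3, X=1, Z=3, Y=0, W=0) weight 1/160
  (U=3, X=1, Z=3, Y=0, W=1) weight 1/40
Group by U:
  weight(U=2) = 1/32
  weight(U=3) = 5/96
Total weight = 1/32 + 5/96 = 1/12
P(U=2 | obs) = 1/32 / 1/12 = 3/8
P(U=3 | obs) = 5/96 / 1/12 = 5/8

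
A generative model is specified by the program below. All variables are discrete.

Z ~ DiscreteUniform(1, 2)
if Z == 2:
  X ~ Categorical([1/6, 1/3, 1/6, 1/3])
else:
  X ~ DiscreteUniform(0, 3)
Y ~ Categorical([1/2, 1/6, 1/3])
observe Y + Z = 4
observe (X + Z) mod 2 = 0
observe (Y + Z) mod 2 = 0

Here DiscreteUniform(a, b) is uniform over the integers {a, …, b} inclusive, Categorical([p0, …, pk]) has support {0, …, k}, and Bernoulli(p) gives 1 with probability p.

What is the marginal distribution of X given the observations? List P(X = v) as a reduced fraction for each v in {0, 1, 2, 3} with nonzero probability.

Enumerate traces; 2 have nonzero weight after conditioning:
  (Z=2, X=0, Y=2) weight 1/36
  (Z=2, X=2, Y=2) weight 1/36
Group by X:
  weight(X=0) = 1/36
  weight(X=2) = 1/36
Total weight = 1/36 + 1/36 = 1/18
P(X=0 | obs) = 1/36 / 1/18 = 1/2
P(X=2 | obs) = 1/36 / 1/18 = 1/2

P(X=0) = 1/2, P(X=2) = 1/2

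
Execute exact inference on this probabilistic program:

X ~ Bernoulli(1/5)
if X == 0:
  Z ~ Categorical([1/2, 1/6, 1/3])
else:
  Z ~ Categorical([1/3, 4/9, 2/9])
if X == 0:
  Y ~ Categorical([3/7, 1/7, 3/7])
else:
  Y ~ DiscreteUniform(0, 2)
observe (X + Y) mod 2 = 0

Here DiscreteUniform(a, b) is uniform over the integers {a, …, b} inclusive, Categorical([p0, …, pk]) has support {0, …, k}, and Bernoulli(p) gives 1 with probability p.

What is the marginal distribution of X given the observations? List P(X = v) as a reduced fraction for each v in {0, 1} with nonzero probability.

Enumerate traces; 9 have nonzero weight after conditioning:
  (X=0, Z=0, Y=0) weight 6/35
  (X=0, Z=0, Y=2) weight 6/35
  (X=0, Z=1, Y=0) weight 2/35
  (X=0, Z=1, Y=2) weight 2/35
  (X=0, Z=2, Y=0) weight 4/35
  (X=0, Z=2, Y=2) weight 4/35
  (X=1, Z=0, Y=1) weight 1/45
  (X=1, Z=1, Y=1) weight 4/135
  … 1 more
Group by X:
  weight(X=0) = 24/35
  weight(X=1) = 1/15
Total weight = 24/35 + 1/15 = 79/105
P(X=0 | obs) = 24/35 / 79/105 = 72/79
P(X=1 | obs) = 1/15 / 79/105 = 7/79

P(X=0) = 72/79, P(X=1) = 7/79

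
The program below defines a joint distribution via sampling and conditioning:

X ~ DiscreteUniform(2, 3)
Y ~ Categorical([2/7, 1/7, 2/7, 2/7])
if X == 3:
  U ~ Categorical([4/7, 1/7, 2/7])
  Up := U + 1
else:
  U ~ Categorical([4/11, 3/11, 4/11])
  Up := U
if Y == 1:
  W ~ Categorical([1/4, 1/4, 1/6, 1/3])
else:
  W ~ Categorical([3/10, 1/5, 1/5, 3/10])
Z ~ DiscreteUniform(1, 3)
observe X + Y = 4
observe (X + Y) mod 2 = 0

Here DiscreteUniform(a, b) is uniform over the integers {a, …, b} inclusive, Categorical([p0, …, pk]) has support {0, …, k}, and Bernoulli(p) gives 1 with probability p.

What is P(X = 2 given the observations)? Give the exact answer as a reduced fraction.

P(X = 2 | obs) = 2/3

Enumerate traces; 72 have nonzero weight after conditioning:
  (X=2, Y=2, U=0, W=0, Z=1) weight 2/385
  (X=2, Y=2, U=0, W=0, Z=2) weight 2/385
  (X=2, Y=2, U=0, W=0, Z=3) weight 2/385
  (X=2, Y=2, U=0, W=1, Z=1) weight 4/1155
  (X=2, Y=2, U=0, W=1, Z=2) weight 4/1155
  (X=2, Y=2, U=0, W=1, Z=3) weight 4/1155
  (X=2, Y=2, U=0, W=2, Z=1) weight 4/1155
  (X=2, Y=2, U=0, W=2, Z=2) weight 4/1155
  (X=3, Y=1, U=0, W=0, Z=1) weight 1/294
  … 63 more
Group by X:
  weight(X=2) = 1/7
  weight(X=3) = 1/14
Total weight = 1/7 + 1/14 = 3/14
P(X=2 | obs) = 1/7 / 3/14 = 2/3
P(X=3 | obs) = 1/14 / 3/14 = 1/3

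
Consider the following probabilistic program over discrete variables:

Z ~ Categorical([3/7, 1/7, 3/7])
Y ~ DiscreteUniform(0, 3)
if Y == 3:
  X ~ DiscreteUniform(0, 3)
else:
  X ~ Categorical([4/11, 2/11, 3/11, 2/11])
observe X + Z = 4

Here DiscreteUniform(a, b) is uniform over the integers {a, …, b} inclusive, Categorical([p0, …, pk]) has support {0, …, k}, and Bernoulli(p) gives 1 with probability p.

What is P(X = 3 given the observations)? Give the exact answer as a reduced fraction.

Enumerate traces; 8 have nonzero weight after conditioning:
  (Z=1, Y=0, X=3) weight 1/154
  (Z=1, Y=1, X=3) weight 1/154
  (Z=1, Y=2, X=3) weight 1/154
  (Z=1, Y=3, X=3) weight 1/112
  (Z=2, Y=0, X=2) weight 9/308
  (Z=2, Y=1, X=2) weight 9/308
  (Z=2, Y=2, X=2) weight 9/308
  (Z=2, Y=3, X=2) weight 3/112
Group by X:
  weight(X=2) = 141/1232
  weight(X=3) = 5/176
Total weight = 141/1232 + 5/176 = 1/7
P(X=2 | obs) = 141/1232 / 1/7 = 141/176
P(X=3 | obs) = 5/176 / 1/7 = 35/176

P(X = 3 | obs) = 35/176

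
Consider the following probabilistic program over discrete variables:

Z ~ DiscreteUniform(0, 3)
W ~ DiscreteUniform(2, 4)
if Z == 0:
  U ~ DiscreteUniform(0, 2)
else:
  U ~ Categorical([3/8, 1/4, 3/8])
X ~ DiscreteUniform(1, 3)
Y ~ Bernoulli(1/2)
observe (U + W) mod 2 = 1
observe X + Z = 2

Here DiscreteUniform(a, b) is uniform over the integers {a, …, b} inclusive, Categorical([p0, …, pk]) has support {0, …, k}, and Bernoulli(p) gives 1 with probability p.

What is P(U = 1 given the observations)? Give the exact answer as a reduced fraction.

P(U = 1 | obs) = 14/31

Enumerate traces; 16 have nonzero weight after conditioning:
  (Z=0, W=2, U=1, X=2, Y=0) weight 1/216
  (Z=0, W=2, U=1, X=2, Y=1) weight 1/216
  (Z=0, W=3, U=0, X=2, Y=0) weight 1/216
  (Z=0, W=3, U=0, X=2, Y=1) weight 1/216
  (Z=0, W=3, U=2, X=2, Y=0) weight 1/216
  (Z=0, W=3, U=2, X=2, Y=1) weight 1/216
  (Z=0, W=4, U=1, X=2, Y=0) weight 1/216
  (Z=0, W=4, U=1, X=2, Y=1) weight 1/216
  … 8 more
Group by U:
  weight(U=0) = 17/864
  weight(U=1) = 7/216
  weight(U=2) = 17/864
Total weight = 17/864 + 7/216 + 17/864 = 31/432
P(U=0 | obs) = 17/864 / 31/432 = 17/62
P(U=1 | obs) = 7/216 / 31/432 = 14/31
P(U=2 | obs) = 17/864 / 31/432 = 17/62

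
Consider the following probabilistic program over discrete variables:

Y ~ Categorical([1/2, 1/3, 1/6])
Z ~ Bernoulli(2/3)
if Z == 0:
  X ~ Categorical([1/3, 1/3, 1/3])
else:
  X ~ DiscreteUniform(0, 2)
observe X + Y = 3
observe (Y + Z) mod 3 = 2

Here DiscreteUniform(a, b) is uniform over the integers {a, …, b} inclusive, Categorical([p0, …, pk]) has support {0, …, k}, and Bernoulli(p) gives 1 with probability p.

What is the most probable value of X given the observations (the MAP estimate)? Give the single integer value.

argmax_v P(X = v | obs) = 2

Enumerate traces; 2 have nonzero weight after conditioning:
  (Y=1, Z=1, X=2) weight 2/27
  (Y=2, Z=0, X=1) weight 1/54
Group by X:
  weight(X=1) = 1/54
  weight(X=2) = 2/27
Total weight = 1/54 + 2/27 = 5/54
P(X=1 | obs) = 1/54 / 5/54 = 1/5
P(X=2 | obs) = 2/27 / 5/54 = 4/5
argmax = 2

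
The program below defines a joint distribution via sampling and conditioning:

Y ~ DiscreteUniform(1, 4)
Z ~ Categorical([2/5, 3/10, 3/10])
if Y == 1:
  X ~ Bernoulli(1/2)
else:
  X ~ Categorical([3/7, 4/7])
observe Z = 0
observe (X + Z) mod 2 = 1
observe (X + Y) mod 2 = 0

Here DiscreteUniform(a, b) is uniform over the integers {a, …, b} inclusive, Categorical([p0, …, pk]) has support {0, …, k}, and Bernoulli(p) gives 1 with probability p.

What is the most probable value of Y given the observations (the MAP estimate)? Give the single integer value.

Enumerate traces; 2 have nonzero weight after conditioning:
  (Y=1, Z=0, X=1) weight 1/20
  (Y=3, Z=0, X=1) weight 2/35
Group by Y:
  weight(Y=1) = 1/20
  weight(Y=3) = 2/35
Total weight = 1/20 + 2/35 = 3/28
P(Y=1 | obs) = 1/20 / 3/28 = 7/15
P(Y=3 | obs) = 2/35 / 3/28 = 8/15
argmax = 3

argmax_v P(Y = v | obs) = 3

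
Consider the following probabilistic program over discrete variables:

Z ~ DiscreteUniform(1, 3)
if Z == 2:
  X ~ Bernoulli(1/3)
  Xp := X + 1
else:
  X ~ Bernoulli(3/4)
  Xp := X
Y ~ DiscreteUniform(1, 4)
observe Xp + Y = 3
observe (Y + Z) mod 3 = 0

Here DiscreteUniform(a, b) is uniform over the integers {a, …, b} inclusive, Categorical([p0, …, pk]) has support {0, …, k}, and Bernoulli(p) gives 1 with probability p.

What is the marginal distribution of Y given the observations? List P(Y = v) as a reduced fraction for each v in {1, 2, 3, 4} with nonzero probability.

P(Y=1) = 1/4, P(Y=2) = 9/16, P(Y=3) = 3/16

Enumerate traces; 3 have nonzero weight after conditioning:
  (Z=1, X=1, Y=2) weight 1/16
  (Z=2, X=1, Y=1) weight 1/36
  (Z=3, X=0, Y=3) weight 1/48
Group by Y:
  weight(Y=1) = 1/36
  weight(Y=2) = 1/16
  weight(Y=3) = 1/48
Total weight = 1/36 + 1/16 + 1/48 = 1/9
P(Y=1 | obs) = 1/36 / 1/9 = 1/4
P(Y=2 | obs) = 1/16 / 1/9 = 9/16
P(Y=3 | obs) = 1/48 / 1/9 = 3/16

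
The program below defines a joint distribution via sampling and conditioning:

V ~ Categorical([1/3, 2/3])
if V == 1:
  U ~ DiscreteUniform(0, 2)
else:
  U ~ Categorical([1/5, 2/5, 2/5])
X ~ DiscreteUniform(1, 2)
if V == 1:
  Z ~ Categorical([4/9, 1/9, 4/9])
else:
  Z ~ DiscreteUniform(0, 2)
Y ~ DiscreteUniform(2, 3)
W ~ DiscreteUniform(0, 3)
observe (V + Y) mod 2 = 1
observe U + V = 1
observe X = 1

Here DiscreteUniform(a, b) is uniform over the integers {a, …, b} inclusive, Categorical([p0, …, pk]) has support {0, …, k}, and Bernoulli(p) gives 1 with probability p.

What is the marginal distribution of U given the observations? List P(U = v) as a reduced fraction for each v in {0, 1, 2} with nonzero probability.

Enumerate traces; 24 have nonzero weight after conditioning:
  (V=0, U=1, X=1, Z=0, Y=3, W=0) weight 1/360
  (V=0, U=1, X=1, Z=0, Y=3, W=1) weight 1/360
  (V=0, U=1, X=1, Z=0, Y=3, W=2) weight 1/360
  (V=0, U=1, X=1, Z=0, Y=3, W=3) weight 1/360
  (V=0, U=1, X=1, Z=1, Y=3, W=0) weight 1/360
  (V=0, U=1, X=1, Z=1, Y=3, W=1) weight 1/360
  (V=0, U=1, X=1, Z=1, Y=3, W=2) weight 1/360
  (V=0, U=1, X=1, Z=1, Y=3, W=3) weight 1/360
  (V=1, U=0, X=1, Z=0, Y=2, W=0) weight 1/162
  … 15 more
Group by U:
  weight(U=0) = 1/18
  weight(U=1) = 1/30
Total weight = 1/18 + 1/30 = 4/45
P(U=0 | obs) = 1/18 / 4/45 = 5/8
P(U=1 | obs) = 1/30 / 4/45 = 3/8

P(U=0) = 5/8, P(U=1) = 3/8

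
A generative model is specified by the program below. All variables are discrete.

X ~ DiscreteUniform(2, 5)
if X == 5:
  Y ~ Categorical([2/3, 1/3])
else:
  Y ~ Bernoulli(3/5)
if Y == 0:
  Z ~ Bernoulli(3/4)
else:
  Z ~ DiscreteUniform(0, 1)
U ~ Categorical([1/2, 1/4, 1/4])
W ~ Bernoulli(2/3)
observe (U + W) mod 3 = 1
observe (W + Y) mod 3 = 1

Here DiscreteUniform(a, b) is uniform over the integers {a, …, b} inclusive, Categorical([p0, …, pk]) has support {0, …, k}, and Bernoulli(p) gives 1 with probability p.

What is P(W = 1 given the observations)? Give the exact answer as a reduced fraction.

Enumerate traces; 16 have nonzero weight after conditioning:
  (X=2, Y=0, Z=0, U=0, W=1) weight 1/120
  (X=2, Y=0, Z=1, U=0, W=1) weight 1/40
  (X=2, Y=1, Z=0, U=1, W=0) weight 1/160
  (X=2, Y=1, Z=1, U=1, W=0) weight 1/160
  (X=3, Y=0, Z=0, U=0, W=1) weight 1/120
  (X=3, Y=0, Z=1, U=0, W=1) weight 1/40
  (X=3, Y=1, Z=0, U=1, W=0) weight 1/160
  (X=3, Y=1, Z=1, U=1, W=0) weight 1/160
  … 8 more
Group by W:
  weight(W=0) = 2/45
  weight(W=1) = 7/45
Total weight = 2/45 + 7/45 = 1/5
P(W=0 | obs) = 2/45 / 1/5 = 2/9
P(W=1 | obs) = 7/45 / 1/5 = 7/9

P(W = 1 | obs) = 7/9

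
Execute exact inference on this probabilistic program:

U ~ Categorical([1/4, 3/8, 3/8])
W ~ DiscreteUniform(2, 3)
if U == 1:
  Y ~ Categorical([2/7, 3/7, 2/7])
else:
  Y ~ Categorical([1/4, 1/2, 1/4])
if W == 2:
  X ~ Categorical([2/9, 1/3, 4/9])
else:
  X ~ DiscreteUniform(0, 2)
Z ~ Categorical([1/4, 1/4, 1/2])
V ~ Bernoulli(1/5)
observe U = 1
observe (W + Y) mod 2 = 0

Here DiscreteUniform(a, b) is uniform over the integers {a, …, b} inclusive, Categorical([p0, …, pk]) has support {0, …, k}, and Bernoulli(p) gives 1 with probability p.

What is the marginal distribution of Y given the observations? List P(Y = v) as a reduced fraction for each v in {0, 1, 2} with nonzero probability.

P(Y=0) = 2/7, P(Y=1) = 3/7, P(Y=2) = 2/7

Enumerate traces; 54 have nonzero weight after conditioning:
  (U=1, W=2, Y=0, X=0, Z=0, V=0) weight 1/420
  (U=1, W=2, Y=0, X=0, Z=0, V=1) weight 1/1680
  (U=1, W=2, Y=0, X=0, Z=1, V=0) weight 1/420
  (U=1, W=2, Y=0, X=0, Z=1, V=1) weight 1/1680
  (U=1, W=2, Y=0, X=0, Z=2, V=0) weight 1/210
  (U=1, W=2, Y=0, X=0, Z=2, V=1) weight 1/840
  (U=1, W=2, Y=0, X=1, Z=0, V=0) weight 1/280
  (U=1, W=2, Y=0, X=1, Z=0, V=1) weight 1/1120
  (U=1, W=2, Y=2, X=0, Z=0, V=0) weight 1/420
  (U=1, W=3, Y=1, X=0, Z=0, V=0) weight 3/560
  … 44 more
Group by Y:
  weight(Y=0) = 3/56
  weight(Y=1) = 9/112
  weight(Y=2) = 3/56
Total weight = 3/56 + 9/112 + 3/56 = 3/16
P(Y=0 | obs) = 3/56 / 3/16 = 2/7
P(Y=1 | obs) = 9/112 / 3/16 = 3/7
P(Y=2 | obs) = 3/56 / 3/16 = 2/7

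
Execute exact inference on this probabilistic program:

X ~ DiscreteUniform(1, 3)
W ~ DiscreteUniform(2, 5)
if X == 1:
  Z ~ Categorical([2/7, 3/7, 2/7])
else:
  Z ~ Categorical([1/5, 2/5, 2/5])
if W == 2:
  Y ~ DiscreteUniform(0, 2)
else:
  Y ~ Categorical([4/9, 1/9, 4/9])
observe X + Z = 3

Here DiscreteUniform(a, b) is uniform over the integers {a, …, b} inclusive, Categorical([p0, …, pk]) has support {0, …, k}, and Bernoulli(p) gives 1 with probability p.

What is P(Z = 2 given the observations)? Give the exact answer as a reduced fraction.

P(Z = 2 | obs) = 10/31

Enumerate traces; 36 have nonzero weight after conditioning:
  (X=1, W=2, Z=2, Y=0) weight 1/126
  (X=1, W=2, Z=2, Y=1) weight 1/126
  (X=1, W=2, Z=2, Y=2) weight 1/126
  (X=1, W=3, Z=2, Y=0) weight 2/189
  (X=1, W=3, Z=2, Y=1) weight 1/378
  (X=1, W=3, Z=2, Y=2) weight 2/189
  (X=1, W=4, Z=2, Y=0) weight 2/189
  (X=1, W=4, Z=2, Y=1) weight 1/378
  (X=2, W=2, Z=1, Y=0) weight 1/90
  (X=3, W=2, Z=0, Y=0) weight 1/180
  … 26 more
Group by Z:
  weight(Z=0) = 1/15
  weight(Z=1) = 2/15
  weight(Z=2) = 2/21
Total weight = 1/15 + 2/15 + 2/21 = 31/105
P(Z=0 | obs) = 1/15 / 31/105 = 7/31
P(Z=1 | obs) = 2/15 / 31/105 = 14/31
P(Z=2 | obs) = 2/21 / 31/105 = 10/31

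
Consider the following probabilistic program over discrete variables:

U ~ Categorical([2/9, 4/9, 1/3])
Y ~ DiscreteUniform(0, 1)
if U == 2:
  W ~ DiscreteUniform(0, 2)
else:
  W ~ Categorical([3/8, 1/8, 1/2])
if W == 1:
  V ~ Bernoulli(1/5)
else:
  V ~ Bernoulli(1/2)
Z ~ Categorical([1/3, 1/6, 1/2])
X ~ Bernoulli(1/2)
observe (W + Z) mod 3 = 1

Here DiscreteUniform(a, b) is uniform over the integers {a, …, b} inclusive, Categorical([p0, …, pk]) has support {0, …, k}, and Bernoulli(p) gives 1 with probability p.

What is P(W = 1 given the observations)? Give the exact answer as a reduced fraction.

Enumerate traces; 72 have nonzero weight after conditioning:
  (U=0, Y=0, W=0, V=0, Z=1, X=0) weight 1/576
  (U=0, Y=0, W=0, V=0, Z=1, X=1) weight 1/576
  (U=0, Y=0, W=0, V=1, Z=1, X=0) weight 1/576
  (U=0, Y=0, W=0, V=1, Z=1, X=1) weight 1/576
  (U=0, Y=0, W=1, V=0, Z=0, X=0) weight 1/540
  (U=0, Y=0, W=1, V=0, Z=0, X=1) weight 1/540
  (U=0, Y=0, W=1, V=1, Z=0, X=0) weight 1/2160
  (U=0, Y=0, W=1, V=1, Z=0, X=1) weight 1/2160
  (U=0, Y=0, W=2, V=0, Z=2, X=0) weight 1/144
  … 63 more
Group by W:
  weight(W=0) = 13/216
  weight(W=1) = 7/108
  weight(W=2) = 2/9
Total weight = 13/216 + 7/108 + 2/9 = 25/72
P(W=0 | obs) = 13/216 / 25/72 = 13/75
P(W=1 | obs) = 7/108 / 25/72 = 14/75
P(W=2 | obs) = 2/9 / 25/72 = 16/25

P(W = 1 | obs) = 14/75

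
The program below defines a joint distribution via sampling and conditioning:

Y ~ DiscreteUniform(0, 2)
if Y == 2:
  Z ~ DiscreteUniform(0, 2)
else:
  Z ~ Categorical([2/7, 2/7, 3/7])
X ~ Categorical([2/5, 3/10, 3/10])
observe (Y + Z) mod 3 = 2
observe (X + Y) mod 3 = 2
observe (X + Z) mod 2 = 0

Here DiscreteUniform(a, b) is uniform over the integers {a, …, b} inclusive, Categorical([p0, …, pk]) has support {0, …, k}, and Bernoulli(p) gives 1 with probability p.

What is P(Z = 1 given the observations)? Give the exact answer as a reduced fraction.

P(Z = 1 | obs) = 18/73

Enumerate traces; 3 have nonzero weight after conditioning:
  (Y=0, Z=2, X=2) weight 3/70
  (Y=1, Z=1, X=1) weight 1/35
  (Y=2, Z=0, X=0) weight 2/45
Group by Z:
  weight(Z=0) = 2/45
  weight(Z=1) = 1/35
  weight(Z=2) = 3/70
Total weight = 2/45 + 1/35 + 3/70 = 73/630
P(Z=0 | obs) = 2/45 / 73/630 = 28/73
P(Z=1 | obs) = 1/35 / 73/630 = 18/73
P(Z=2 | obs) = 3/70 / 73/630 = 27/73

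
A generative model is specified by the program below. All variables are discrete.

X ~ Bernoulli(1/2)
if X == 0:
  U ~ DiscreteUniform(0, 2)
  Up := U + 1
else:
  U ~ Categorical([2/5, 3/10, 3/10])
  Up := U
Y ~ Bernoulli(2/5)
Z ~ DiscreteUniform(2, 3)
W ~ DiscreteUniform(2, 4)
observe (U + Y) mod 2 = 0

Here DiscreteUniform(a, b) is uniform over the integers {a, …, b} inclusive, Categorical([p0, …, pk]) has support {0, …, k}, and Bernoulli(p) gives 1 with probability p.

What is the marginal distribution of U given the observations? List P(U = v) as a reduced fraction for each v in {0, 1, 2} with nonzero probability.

P(U=0) = 66/161, P(U=1) = 38/161, P(U=2) = 57/161

Enumerate traces; 36 have nonzero weight after conditioning:
  (X=0, U=0, Y=0, Z=2, W=2) weight 1/60
  (X=0, U=0, Y=0, Z=2, W=3) weight 1/60
  (X=0, U=0, Y=0, Z=2, W=4) weight 1/60
  (X=0, U=0, Y=0, Z=3, W=2) weight 1/60
  (X=0, U=0, Y=0, Z=3, W=3) weight 1/60
  (X=0, U=0, Y=0, Z=3, W=4) weight 1/60
  (X=0, U=1, Y=1, Z=2, W=2) weight 1/90
  (X=0, U=1, Y=1, Z=2, W=3) weight 1/90
  (X=0, U=2, Y=0, Z=2, W=2) weight 1/60
  … 27 more
Group by U:
  weight(U=0) = 11/50
  weight(U=1) = 19/150
  weight(U=2) = 19/100
Total weight = 11/50 + 19/150 + 19/100 = 161/300
P(U=0 | obs) = 11/50 / 161/300 = 66/161
P(U=1 | obs) = 19/150 / 161/300 = 38/161
P(U=2 | obs) = 19/100 / 161/300 = 57/161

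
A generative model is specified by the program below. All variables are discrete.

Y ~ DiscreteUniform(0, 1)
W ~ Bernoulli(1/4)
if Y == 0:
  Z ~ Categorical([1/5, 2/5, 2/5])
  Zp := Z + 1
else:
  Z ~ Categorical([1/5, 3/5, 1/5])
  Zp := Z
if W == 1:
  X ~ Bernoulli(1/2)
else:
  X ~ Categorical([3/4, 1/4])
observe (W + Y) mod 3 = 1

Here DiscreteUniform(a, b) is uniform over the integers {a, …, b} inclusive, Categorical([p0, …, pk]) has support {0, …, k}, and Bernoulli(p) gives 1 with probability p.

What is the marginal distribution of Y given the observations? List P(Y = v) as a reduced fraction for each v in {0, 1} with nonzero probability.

P(Y=0) = 1/4, P(Y=1) = 3/4

Enumerate traces; 12 have nonzero weight after conditioning:
  (Y=0, W=1, Z=0, X=0) weight 1/80
  (Y=0, W=1, Z=0, X=1) weight 1/80
  (Y=0, W=1, Z=1, X=0) weight 1/40
  (Y=0, W=1, Z=1, X=1) weight 1/40
  (Y=0, W=1, Z=2, X=0) weight 1/40
  (Y=0, W=1, Z=2, X=1) weight 1/40
  (Y=1, W=0, Z=0, X=0) weight 9/160
  (Y=1, W=0, Z=0, X=1) weight 3/160
  … 4 more
Group by Y:
  weight(Y=0) = 1/8
  weight(Y=1) = 3/8
Total weight = 1/8 + 3/8 = 1/2
P(Y=0 | obs) = 1/8 / 1/2 = 1/4
P(Y=1 | obs) = 3/8 / 1/2 = 3/4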